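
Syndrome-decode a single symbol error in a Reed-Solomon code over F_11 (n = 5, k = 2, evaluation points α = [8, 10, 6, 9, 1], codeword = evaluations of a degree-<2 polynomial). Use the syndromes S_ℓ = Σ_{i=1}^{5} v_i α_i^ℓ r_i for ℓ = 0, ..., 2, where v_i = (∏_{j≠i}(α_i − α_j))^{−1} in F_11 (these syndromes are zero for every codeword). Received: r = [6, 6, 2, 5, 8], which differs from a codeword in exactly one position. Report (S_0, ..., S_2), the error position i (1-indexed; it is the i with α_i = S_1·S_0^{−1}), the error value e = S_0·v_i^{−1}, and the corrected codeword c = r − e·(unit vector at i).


S = (4, 10, 3), error at position 1, error magnitude e = 2, c = [4, 6, 2, 5, 8].

Step 1: column multipliers v_i = (∏_{j≠i}(α_i − α_j))^{−1} mod 11.
  i = 1 (α = 8): (8−10)(8−6)(8−9)(8−1) = (−2)·2·(−1)·7 = 28 ≡ 6, so v_1 = 6^{−1} = 2 (mod 11).
  i = 2 (α = 10): (10−8)(10−6)(10−9)(10−1) = 2·4·1·9 = 72 ≡ 6, so v_2 = 6^{−1} = 2 (mod 11).
  i = 3 (α = 6): (6−8)(6−10)(6−9)(6−1) = (−2)·(−4)·(−3)·5 = −120 ≡ 1, so v_3 = 1^{−1} = 1 (mod 11).
  i = 4 (α = 9): (9−8)(9−10)(9−6)(9−1) = 1·(−1)·3·8 = −24 ≡ 9, so v_4 = 9^{−1} = 5 (mod 11).
  i = 5 (α = 1): (1−8)(1−10)(1−6)(1−9) = (−7)·(−9)·(−5)·(−8) = 2520 ≡ 1, so v_5 = 1^{−1} = 1 (mod 11).
  v = [2, 2, 1, 5, 1].
Step 2: syndromes of r = [6, 6, 2, 5, 8] (all sums mod 11).
  S_0 = Σ v_i r_i = 2·6 + 2·6 + 1·2 + 5·5 + 1·8 = 59 ≡ 4.
  S_1 = Σ v_i α_i r_i = 2·8·6 + 2·10·6 + 1·6·2 + 5·9·5 + 1·1·8 = 461 ≡ 10.
  α_i^2 mod 11 = [9, 1, 3, 4, 1].
  S_2 = Σ v_i α_i^2 r_i = 2·9·6 + 2·1·6 + 1·3·2 + 5·4·5 + 1·1·8 = 234 ≡ 3.
  S = (4, 10, 3) ≠ 0, so r is not a codeword (an error is present).
Step 3: locate the error. For a single error e at position i, S_ℓ = v_i·e·α_i^ℓ, so α_err = S_1/S_0.
  S_0^{−1} = 4^{−1} = 3 (mod 11), so α_err = 10·3 = 30 ≡ 8 = α_1. Error position i = 1.
  Consistency check: S_2/S_1 = 3·10 = 30 ≡ 8 = α_err ✓ (single-error assumption holds).
Step 4: error magnitude e = S_0/v_1 = S_0·∏_{j≠1}(α_1 − α_j) = 4·6 = 24 ≡ 2 (mod 11).
Step 5: correct position 1: c_1 = r_1 − e = 6 − 2 ≡ 4 (mod 11). Hence c = [4, 6, 2, 5, 8].
  Check: interpolating c through the α_i gives m(x) = 7 + 1·x (degree < 2) with m(α_i) = c_i for every i, so c is indeed a codeword.


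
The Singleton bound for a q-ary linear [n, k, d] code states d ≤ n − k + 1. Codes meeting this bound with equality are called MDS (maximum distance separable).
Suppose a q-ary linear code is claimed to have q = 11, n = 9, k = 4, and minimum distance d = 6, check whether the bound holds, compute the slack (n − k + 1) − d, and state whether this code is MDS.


Singleton RHS = n − k + 1 = 6, slack = 0, bound satisfied, MDS.

Singleton bound: d ≤ n − k + 1.
Here n = 9, k = 4, so n − k + 1 = 6.
Given d = 6, check d ≤ 6: YES.
Slack = (n − k + 1) − d = 0.
The code is MDS (slack = 0).
Description: the claimed parameters are [9, 4, 6]_11; such a code would be MDS (meets Singleton bound).


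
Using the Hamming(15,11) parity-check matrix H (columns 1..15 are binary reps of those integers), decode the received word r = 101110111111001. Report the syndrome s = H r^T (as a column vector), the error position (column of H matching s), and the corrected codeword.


s = (0, 1, 1, 1)^T, error position = 7, corrected codeword c = 101110011111001

Compute s = H r^T mod 2 one row at a time:
  s_1 = 1 + 1 + 1 + 1 + 1 + 0 + 0 + 1 = 6 ≡ 0 (mod 2).
  s_2 = 1 + 1 + 0 + 1 + 1 + 0 + 0 + 1 = 5 ≡ 1 (mod 2).
  s_3 = 0 + 1 + 0 + 1 + 1 + 1 + 0 + 1 = 5 ≡ 1 (mod 2).
  s_4 = 1 + 1 + 1 + 1 + 1 + 1 + 0 + 1 = 7 ≡ 1 (mod 2).
s = (0, 1, 1, 1)^T — this equals column 7 of H (binary 0111), so error is at position 7.
Correct: flip bit 7 of r = 101110111111001 to get c = 101110011111001.


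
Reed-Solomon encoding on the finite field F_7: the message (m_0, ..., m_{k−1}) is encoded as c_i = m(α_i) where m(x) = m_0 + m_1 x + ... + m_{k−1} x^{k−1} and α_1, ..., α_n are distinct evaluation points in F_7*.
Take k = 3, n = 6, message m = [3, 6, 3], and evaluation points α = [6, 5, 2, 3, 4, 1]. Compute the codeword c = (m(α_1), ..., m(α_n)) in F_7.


c = [0, 3, 6, 6, 5, 5]

Message polynomial: m(x) = 3 + 6·x + 3·x^2 (mod 7).
For each evaluation point α_i, compute m(α_i) mod 7:
  α_1 = 6: Horner steps 3 → 3 → 0, so m(6) = 0.
  α_2 = 5: Horner steps 3 → 0 → 3, so m(5) = 3.
  α_3 = 2: Horner steps 3 → 5 → 6, so m(2) = 6.
  α_4 = 3: Horner steps 3 → 1 → 6, so m(3) = 6.
  α_5 = 4: Horner steps 3 → 4 → 5, so m(4) = 5.
  α_6 = 1: Horner steps 3 → 2 → 5, so m(1) = 5.
Codeword c = [0, 3, 6, 6, 5, 5] ∈ F_7^6.


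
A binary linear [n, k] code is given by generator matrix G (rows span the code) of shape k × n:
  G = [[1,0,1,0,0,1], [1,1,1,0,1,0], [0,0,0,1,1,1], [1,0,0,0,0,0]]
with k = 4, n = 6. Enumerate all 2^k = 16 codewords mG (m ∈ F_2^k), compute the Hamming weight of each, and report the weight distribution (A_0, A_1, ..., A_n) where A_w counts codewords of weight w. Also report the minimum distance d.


Weight distribution: A_0 = 1, A_1 = 1, A_2 = 2, A_3 = 6, A_4 = 5, A_5 = 1. Minimum distance d = 1.

Enumerate all 2^4 = 16 messages m ∈ F_2^4.
For each, compute codeword c = mG in F_2^6, then tally its weight.
  m = 0000 → c = 000000, weight = 0.
  m = 1000 → c = 101001, weight = 3.
  m = 0100 → c = 111010, weight = 4.
  m = 1100 → c = 010011, weight = 3.
  m = 0010 → c = 000111, weight = 3.
  m = 1010 → c = 101110, weight = 4.
  m = 0110 → c = 111101, weight = 5.
  m = 1110 → c = 010100, weight = 2.
  m = 0001 → c = 100000, weight = 1.
  m = 1001 → c = 001001, weight = 2.
  m = 0101 → c = 011010, weight = 3.
  m = 1101 → c = 110011, weight = 4.
  m = 0011 → c = 100111, weight = 4.
  m = 1011 → c = 001110, weight = 3.
  m = 0111 → c = 011101, weight = 4.
  m = 1111 → c = 110100, weight = 3.
Tally weights:
  weight 0: 1 codewords.
  weight 1: 1 codewords.
  weight 2: 2 codewords.
  weight 3: 6 codewords.
  weight 4: 5 codewords.
  weight 5: 1 codewords.
Minimum distance d = smallest w > 0 with A_w > 0 = 1.
Sanity: Σ A_w = 16 = 2^4 = 16 ✓.


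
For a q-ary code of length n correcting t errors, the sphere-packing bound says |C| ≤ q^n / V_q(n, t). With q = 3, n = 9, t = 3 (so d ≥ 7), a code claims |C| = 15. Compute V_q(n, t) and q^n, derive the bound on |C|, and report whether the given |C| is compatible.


V_q(n, t) = 835, q^n = 19683, Hamming bound = 23, |C| = 15 ≤ bound (satisfied).

Step 1: Compute V_q(n, t) = Σ_{j=0}^3 C(n, j) (q−1)^j.
  j = 0: C(9,0)·(2)^0 = 1·1 = 1.
  j = 1: C(9,1)·(2)^1 = 9·2 = 18.
  j = 2: C(9,2)·(2)^2 = 36·4 = 144.
  j = 3: C(9,3)·(2)^3 = 84·8 = 672.
  V_q(n, t) = 1 + 18 + 144 + 672 = 835.
Step 2: q^n = 3^9 = 19683.
Step 3: Hamming bound ⌊q^n / V_q(n,t)⌋ = ⌊19683/835⌋ = 23.
Step 4: Compare |C| = 15 to 23: satisfied.
The claimed |C| lies below the Hamming bound.


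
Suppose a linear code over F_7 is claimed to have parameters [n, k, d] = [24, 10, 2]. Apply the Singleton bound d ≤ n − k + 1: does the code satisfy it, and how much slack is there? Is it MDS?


Singleton RHS = n − k + 1 = 15, slack = 13, bound satisfied, not MDS.

Singleton bound: d ≤ n − k + 1.
Here n = 24, k = 10, so n − k + 1 = 15.
Given d = 2, check d ≤ 15: YES.
Slack = (n − k + 1) − d = 13.
The code is NOT MDS (slack = 13 > 0).
Description: the claimed parameters are [24, 10, 2]_7; such a code would be non-MDS.


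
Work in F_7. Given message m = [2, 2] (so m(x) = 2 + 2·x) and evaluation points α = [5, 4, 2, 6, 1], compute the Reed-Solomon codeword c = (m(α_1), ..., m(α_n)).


c = [5, 3, 6, 0, 4]

Message polynomial: m(x) = 2 + 2·x (mod 7).
For each evaluation point α_i, compute m(α_i) mod 7:
  α_1 = 5: Horner steps 2 → 5, so m(5) = 5.
  α_2 = 4: Horner steps 2 → 3, so m(4) = 3.
  α_3 = 2: Horner steps 2 → 6, so m(2) = 6.
  α_4 = 6: Horner steps 2 → 0, so m(6) = 0.
  α_5 = 1: Horner steps 2 → 4, so m(1) = 4.
Codeword c = [5, 3, 6, 0, 4] ∈ F_7^5.


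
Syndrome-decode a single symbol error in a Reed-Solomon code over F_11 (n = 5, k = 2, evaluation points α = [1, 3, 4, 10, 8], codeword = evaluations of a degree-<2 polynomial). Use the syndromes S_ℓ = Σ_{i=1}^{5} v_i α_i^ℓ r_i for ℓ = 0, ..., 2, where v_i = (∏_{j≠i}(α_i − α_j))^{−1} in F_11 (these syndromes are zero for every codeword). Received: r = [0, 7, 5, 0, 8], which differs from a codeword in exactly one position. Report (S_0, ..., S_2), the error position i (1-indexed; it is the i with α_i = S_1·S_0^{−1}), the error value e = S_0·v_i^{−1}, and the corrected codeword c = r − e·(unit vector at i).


S = (5, 6, 5), error at position 4, error magnitude e = 7, c = [0, 7, 5, 4, 8].

Step 1: column multipliers v_i = (∏_{j≠i}(α_i − α_j))^{−1} mod 11.
  i = 1 (α = 1): (1−3)(1−4)(1−10)(1−8) = (−2)·(−3)·(−9)·(−7) = 378 ≡ 4, so v_1 = 4^{−1} = 3 (mod 11).
  i = 2 (α = 3): (3−1)(3−4)(3−10)(3−8) = 2·(−1)·(−7)·(−5) = −70 ≡ 7, so v_2 = 7^{−1} = 8 (mod 11).
  i = 3 (α = 4): (4−1)(4−3)(4−10)(4−8) = 3·1·(−6)·(−4) = 72 ≡ 6, so v_3 = 6^{−1} = 2 (mod 11).
  i = 4 (α = 10): (10−1)(10−3)(10−4)(10−8) = 9·7·6·2 = 756 ≡ 8, so v_4 = 8^{−1} = 7 (mod 11).
  i = 5 (α = 8): (8−1)(8−3)(8−4)(8−10) = 7·5·4·(−2) = −280 ≡ 6, so v_5 = 6^{−1} = 2 (mod 11).
  v = [3, 8, 2, 7, 2].
Step 2: syndromes of r = [0, 7, 5, 0, 8] (all sums mod 11).
  S_0 = Σ v_i r_i = 3·0 + 8·7 + 2·5 + 7·0 + 2·8 = 82 ≡ 5.
  S_1 = Σ v_i α_i r_i = 3·1·0 + 8·3·7 + 2·4·5 + 7·10·0 + 2·8·8 = 336 ≡ 6.
  α_i^2 mod 11 = [1, 9, 5, 1, 9].
  S_2 = Σ v_i α_i^2 r_i = 3·1·0 + 8·9·7 + 2·5·5 + 7·1·0 + 2·9·8 = 698 ≡ 5.
  S = (5, 6, 5) ≠ 0, so r is not a codeword (an error is present).
Step 3: locate the error. For a single error e at position i, S_ℓ = v_i·e·α_i^ℓ, so α_err = S_1/S_0.
  S_0^{−1} = 5^{−1} = 9 (mod 11), so α_err = 6·9 = 54 ≡ 10 = α_4. Error position i = 4.
  Consistency check: S_2/S_1 = 5·2 = 10 ≡ 10 = α_err ✓ (single-error assumption holds).
Step 4: error magnitude e = S_0/v_4 = S_0·∏_{j≠4}(α_4 − α_j) = 5·8 = 40 ≡ 7 (mod 11).
Step 5: correct position 4: c_4 = r_4 − e = 0 − 7 ≡ 4 (mod 11). Hence c = [0, 7, 5, 4, 8].
  Check: interpolating c through the α_i gives m(x) = 2 + 9·x (degree < 2) with m(α_i) = c_i for every i, so c is indeed a codeword.


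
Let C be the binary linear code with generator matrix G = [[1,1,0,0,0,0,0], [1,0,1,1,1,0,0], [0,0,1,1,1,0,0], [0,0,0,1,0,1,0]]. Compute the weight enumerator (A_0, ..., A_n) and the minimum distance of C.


Weight distribution: A_0 = 1, A_1 = 2, A_2 = 2, A_3 = 4, A_4 = 5, A_5 = 2. Minimum distance d = 1.

Enumerate all 2^4 = 16 messages m ∈ F_2^4.
For each, compute codeword c = mG in F_2^7, then tally its weight.
  m = 0000 → c = 0000000, weight = 0.
  m = 1000 → c = 1100000, weight = 2.
  m = 0100 → c = 1011100, weight = 4.
  m = 1100 → c = 0111100, weight = 4.
  m = 0010 → c = 0011100, weight = 3.
  m = 1010 → c = 1111100, weight = 5.
  m = 0110 → c = 1000000, weight = 1.
  m = 1110 → c = 0100000, weight = 1.
  m = 0001 → c = 0001010, weight = 2.
  m = 1001 → c = 1101010, weight = 4.
  m = 0101 → c = 1010110, weight = 4.
  m = 1101 → c = 0110110, weight = 4.
  m = 0011 → c = 0010110, weight = 3.
  m = 1011 → c = 1110110, weight = 5.
  m = 0111 → c = 1001010, weight = 3.
  m = 1111 → c = 0101010, weight = 3.
Tally weights:
  weight 0: 1 codewords.
  weight 1: 2 codewords.
  weight 2: 2 codewords.
  weight 3: 4 codewords.
  weight 4: 5 codewords.
  weight 5: 2 codewords.
Minimum distance d = smallest w > 0 with A_w > 0 = 1.
Sanity: Σ A_w = 16 = 2^4 = 16 ✓.


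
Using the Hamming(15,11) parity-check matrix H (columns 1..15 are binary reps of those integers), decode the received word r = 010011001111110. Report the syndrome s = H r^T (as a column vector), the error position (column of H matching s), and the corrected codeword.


s = (0, 1, 1, 0)^T, error position = 6, corrected codeword c = 010010001111110

Compute s = H r^T mod 2 one row at a time:
  s_1 = 0 + 1 + 1 + 1 + 1 + 1 + 1 + 0 = 6 ≡ 0 (mod 2).
  s_2 = 0 + 1 + 1 + 0 + 1 + 1 + 1 + 0 = 5 ≡ 1 (mod 2).
  s_3 = 1 + 0 + 1 + 0 + 1 + 1 + 1 + 0 = 5 ≡ 1 (mod 2).
  s_4 = 0 + 0 + 1 + 0 + 1 + 1 + 1 + 0 = 4 ≡ 0 (mod 2).
s = (0, 1, 1, 0)^T — this equals column 6 of H (binary 0110), so error is at position 6.
Correct: flip bit 6 of r = 010011001111110 to get c = 010010001111110.


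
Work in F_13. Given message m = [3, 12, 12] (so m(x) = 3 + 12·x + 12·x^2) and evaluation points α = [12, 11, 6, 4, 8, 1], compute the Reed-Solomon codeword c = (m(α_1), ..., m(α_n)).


c = [3, 1, 0, 9, 9, 1]

Message polynomial: m(x) = 3 + 12·x + 12·x^2 (mod 13).
For each evaluation point α_i, compute m(α_i) mod 13:
  α_1 = 12: Horner steps 12 → 0 → 3, so m(12) = 3.
  α_2 = 11: Horner steps 12 → 1 → 1, so m(11) = 1.
  α_3 = 6: Horner steps 12 → 6 → 0, so m(6) = 0.
  α_4 = 4: Horner steps 12 → 8 → 9, so m(4) = 9.
  α_5 = 8: Horner steps 12 → 4 → 9, so m(8) = 9.
  α_6 = 1: Horner steps 12 → 11 → 1, so m(1) = 1.
Codeword c = [3, 1, 0, 9, 9, 1] ∈ F_13^6.


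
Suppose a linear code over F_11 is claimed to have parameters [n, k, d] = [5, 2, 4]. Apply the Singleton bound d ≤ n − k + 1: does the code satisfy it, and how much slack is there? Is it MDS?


Singleton RHS = n − k + 1 = 4, slack = 0, bound satisfied, MDS.

Singleton bound: d ≤ n − k + 1.
Here n = 5, k = 2, so n − k + 1 = 4.
Given d = 4, check d ≤ 4: YES.
Slack = (n − k + 1) − d = 0.
The code is MDS (slack = 0).
Description: the claimed parameters are [5, 2, 4]_11; such a code would be MDS (meets Singleton bound).


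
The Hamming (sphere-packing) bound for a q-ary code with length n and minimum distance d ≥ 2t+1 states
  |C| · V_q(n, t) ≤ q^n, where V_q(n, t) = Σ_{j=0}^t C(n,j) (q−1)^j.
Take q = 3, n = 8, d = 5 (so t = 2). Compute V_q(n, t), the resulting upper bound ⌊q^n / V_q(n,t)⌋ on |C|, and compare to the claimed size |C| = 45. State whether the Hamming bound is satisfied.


V_q(n, t) = 129, q^n = 6561, Hamming bound = 50, |C| = 45 ≤ bound (satisfied).

Step 1: Compute V_q(n, t) = Σ_{j=0}^2 C(n, j) (q−1)^j.
  j = 0: C(8,0)·(2)^0 = 1·1 = 1.
  j = 1: C(8,1)·(2)^1 = 8·2 = 16.
  j = 2: C(8,2)·(2)^2 = 28·4 = 112.
  V_q(n, t) = 1 + 16 + 112 = 129.
Step 2: q^n = 3^8 = 6561.
Step 3: Hamming bound ⌊q^n / V_q(n,t)⌋ = ⌊6561/129⌋ = 50.
Step 4: Compare |C| = 45 to 50: satisfied.
The claimed |C| lies below the Hamming bound.


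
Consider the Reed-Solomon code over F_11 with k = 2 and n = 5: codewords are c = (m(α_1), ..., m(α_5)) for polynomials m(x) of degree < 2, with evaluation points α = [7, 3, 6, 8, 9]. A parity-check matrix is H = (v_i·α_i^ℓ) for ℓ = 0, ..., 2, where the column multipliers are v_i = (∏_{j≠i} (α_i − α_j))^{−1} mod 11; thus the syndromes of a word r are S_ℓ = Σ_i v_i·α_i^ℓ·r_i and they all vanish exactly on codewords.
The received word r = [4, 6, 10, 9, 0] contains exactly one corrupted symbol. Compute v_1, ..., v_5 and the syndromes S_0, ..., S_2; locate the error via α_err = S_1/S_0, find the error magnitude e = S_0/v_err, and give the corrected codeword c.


S = (10, 2, 7), error at position 5, error magnitude e = 8, c = [4, 6, 10, 9, 3].

Step 1: column multipliers v_i = (∏_{j≠i}(α_i − α_j))^{−1} mod 11.
  i = 1 (α = 7): (7−3)(7−6)(7−8)(7−9) = 4·1·(−1)·(−2) = 8 ≡ 8, so v_1 = 8^{−1} = 7 (mod 11).
  i = 2 (α = 3): (3−7)(3−6)(3−8)(3−9) = (−4)·(−3)·(−5)·(−6) = 360 ≡ 8, so v_2 = 8^{−1} = 7 (mod 11).
  i = 3 (α = 6): (6−7)(6−3)(6−8)(6−9) = (−1)·3·(−2)·(−3) = −18 ≡ 4, so v_3 = 4^{−1} = 3 (mod 11).
  i = 4 (α = 8): (8−7)(8−3)(8−6)(8−9) = 1·5·2·(−1) = −10 ≡ 1, so v_4 = 1^{−1} = 1 (mod 11).
  i = 5 (α = 9): (9−7)(9−3)(9−6)(9−8) = 2·6·3·1 = 36 ≡ 3, so v_5 = 3^{−1} = 4 (mod 11).
  v = [7, 7, 3, 1, 4].
Step 2: syndromes of r = [4, 6, 10, 9, 0] (all sums mod 11).
  S_0 = Σ v_i r_i = 7·4 + 7·6 + 3·10 + 1·9 + 4·0 = 109 ≡ 10.
  S_1 = Σ v_i α_i r_i = 7·7·4 + 7·3·6 + 3·6·10 + 1·8·9 + 4·9·0 = 574 ≡ 2.
  α_i^2 mod 11 = [5, 9, 3, 9, 4].
  S_2 = Σ v_i α_i^2 r_i = 7·5·4 + 7·9·6 + 3·3·10 + 1·9·9 + 4·4·0 = 689 ≡ 7.
  S = (10, 2, 7) ≠ 0, so r is not a codeword (an error is present).
Step 3: locate the error. For a single error e at position i, S_ℓ = v_i·e·α_i^ℓ, so α_err = S_1/S_0.
  S_0^{−1} = 10^{−1} = 10 (mod 11), so α_err = 2·10 = 20 ≡ 9 = α_5. Error position i = 5.
  Consistency check: S_2/S_1 = 7·6 = 42 ≡ 9 = α_err ✓ (single-error assumption holds).
Step 4: error magnitude e = S_0/v_5 = S_0·∏_{j≠5}(α_5 − α_j) = 10·3 = 30 ≡ 8 (mod 11).
Step 5: correct position 5: c_5 = r_5 − e = 0 − 8 ≡ 3 (mod 11). Hence c = [4, 6, 10, 9, 3].
  Check: interpolating c through the α_i gives m(x) = 2 + 5·x (degree < 2) with m(α_i) = c_i for every i, so c is indeed a codeword.


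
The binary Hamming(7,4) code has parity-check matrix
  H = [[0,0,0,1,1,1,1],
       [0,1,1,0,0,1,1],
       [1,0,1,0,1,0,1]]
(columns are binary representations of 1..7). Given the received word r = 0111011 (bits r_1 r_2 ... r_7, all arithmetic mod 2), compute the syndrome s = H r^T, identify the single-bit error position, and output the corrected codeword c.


s = (1, 0, 0)^T, error position = 4, corrected codeword c = 0110011

Compute s = H r^T mod 2 one row at a time:
  s_1 = 1 + 0 + 1 + 1 = 3 ≡ 1 (mod 2).
  s_2 = 1 + 1 + 1 + 1 = 4 ≡ 0 (mod 2).
  s_3 = 0 + 1 + 0 + 1 = 2 ≡ 0 (mod 2).
s = (1, 0, 0)^T — this equals column 4 of H (binary 100), so error is at position 4.
Correct: flip bit 4 of r = 0111011 to get c = 0110011.


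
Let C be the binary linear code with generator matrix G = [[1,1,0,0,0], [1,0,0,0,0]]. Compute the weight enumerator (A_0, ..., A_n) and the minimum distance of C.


Weight distribution: A_0 = 1, A_1 = 2, A_2 = 1. Minimum distance d = 1.

Enumerate all 2^2 = 4 messages m ∈ F_2^2.
For each, compute codeword c = mG in F_2^5, then tally its weight.
  m = 00 → c = 00000, weight = 0.
  m = 10 → c = 11000, weight = 2.
  m = 01 → c = 10000, weight = 1.
  m = 11 → c = 01000, weight = 1.
Tally weights:
  weight 0: 1 codewords.
  weight 1: 2 codewords.
  weight 2: 1 codewords.
Minimum distance d = smallest w > 0 with A_w > 0 = 1.
Sanity: Σ A_w = 4 = 2^2 = 4 ✓.


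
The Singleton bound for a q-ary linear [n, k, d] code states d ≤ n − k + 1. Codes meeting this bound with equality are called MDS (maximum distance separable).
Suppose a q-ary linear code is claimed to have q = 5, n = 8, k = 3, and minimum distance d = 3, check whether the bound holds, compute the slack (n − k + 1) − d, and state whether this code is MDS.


Singleton RHS = n − k + 1 = 6, slack = 3, bound satisfied, not MDS.

Singleton bound: d ≤ n − k + 1.
Here n = 8, k = 3, so n − k + 1 = 6.
Given d = 3, check d ≤ 6: YES.
Slack = (n − k + 1) − d = 3.
The code is NOT MDS (slack = 3 > 0).
Description: the claimed parameters are [8, 3, 3]_5; such a code would be non-MDS.


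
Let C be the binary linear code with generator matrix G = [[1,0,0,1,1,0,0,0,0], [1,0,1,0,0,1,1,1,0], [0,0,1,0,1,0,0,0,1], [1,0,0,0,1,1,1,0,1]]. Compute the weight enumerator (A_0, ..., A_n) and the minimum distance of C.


Weight distribution: A_0 = 1, A_1 = 1, A_3 = 2, A_4 = 5, A_5 = 5, A_6 = 2. Minimum distance d = 1.

Enumerate all 2^4 = 16 messages m ∈ F_2^4.
For each, compute codeword c = mG in F_2^9, then tally its weight.
  m = 0000 → c = 000000000, weight = 0.
  m = 1000 → c = 100110000, weight = 3.
  m = 0100 → c = 101001110, weight = 5.
  m = 1100 → c = 001111110, weight = 6.
  m = 0010 → c = 001010001, weight = 3.
  m = 1010 → c = 101100001, weight = 4.
  m = 0110 → c = 100011111, weight = 6.
  m = 1110 → c = 000101111, weight = 5.
  m = 0001 → c = 100011101, weight = 5.
  m = 1001 → c = 000101101, weight = 4.
  m = 0101 → c = 001010011, weight = 4.
  m = 1101 → c = 101100011, weight = 5.
  m = 0011 → c = 101001100, weight = 4.
  m = 1011 → c = 001111100, weight = 5.
  m = 0111 → c = 000000010, weight = 1.
  m = 1111 → c = 100110010, weight = 4.
Tally weights:
  weight 0: 1 codewords.
  weight 1: 1 codewords.
  weight 3: 2 codewords.
  weight 4: 5 codewords.
  weight 5: 5 codewords.
  weight 6: 2 codewords.
Minimum distance d = smallest w > 0 with A_w > 0 = 1.
Sanity: Σ A_w = 16 = 2^4 = 16 ✓.


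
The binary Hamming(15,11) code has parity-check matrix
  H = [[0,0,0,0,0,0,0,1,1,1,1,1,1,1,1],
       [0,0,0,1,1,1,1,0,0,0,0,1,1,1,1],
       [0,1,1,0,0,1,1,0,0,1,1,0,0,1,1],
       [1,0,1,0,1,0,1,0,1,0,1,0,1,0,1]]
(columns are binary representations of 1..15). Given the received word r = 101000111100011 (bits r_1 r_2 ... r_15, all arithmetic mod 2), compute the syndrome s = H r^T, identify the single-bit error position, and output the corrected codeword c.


s = (1, 1, 1, 1)^T, error position = 15, corrected codeword c = 101000111100010

Compute s = H r^T mod 2 one row at a time:
  s_1 = 1 + 1 + 1 + 0 + 0 + 0 + 1 + 1 = 5 ≡ 1 (mod 2).
  s_2 = 0 + 0 + 0 + 1 + 0 + 0 + 1 + 1 = 3 ≡ 1 (mod 2).
  s_3 = 0 + 1 + 0 + 1 + 1 + 0 + 1 + 1 = 5 ≡ 1 (mod 2).
  s_4 = 1 + 1 + 0 + 1 + 1 + 0 + 0 + 1 = 5 ≡ 1 (mod 2).
s = (1, 1, 1, 1)^T — this equals column 15 of H (binary 1111), so error is at position 15.
Correct: flip bit 15 of r = 101000111100011 to get c = 101000111100010.


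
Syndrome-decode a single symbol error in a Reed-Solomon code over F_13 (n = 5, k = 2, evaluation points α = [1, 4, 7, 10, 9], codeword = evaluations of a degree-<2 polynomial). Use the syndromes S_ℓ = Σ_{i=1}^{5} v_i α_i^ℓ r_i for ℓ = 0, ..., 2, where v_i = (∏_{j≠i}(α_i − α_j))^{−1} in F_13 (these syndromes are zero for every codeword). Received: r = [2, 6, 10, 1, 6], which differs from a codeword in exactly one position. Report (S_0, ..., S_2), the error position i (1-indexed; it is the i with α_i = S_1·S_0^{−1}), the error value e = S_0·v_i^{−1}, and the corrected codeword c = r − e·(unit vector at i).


S = (12, 4, 10), error at position 5, error magnitude e = 2, c = [2, 6, 10, 1, 4].

Step 1: column multipliers v_i = (∏_{j≠i}(α_i − α_j))^{−1} mod 13.
  i = 1 (α = 1): (1−4)(1−7)(1−10)(1−9) = (−3)·(−6)·(−9)·(−8) = 1296 ≡ 9, so v_1 = 9^{−1} = 3 (mod 13).
  i = 2 (α = 4): (4−1)(4−7)(4−10)(4−9) = 3·(−3)·(−6)·(−5) = −270 ≡ 3, so v_2 = 3^{−1} = 9 (mod 13).
  i = 3 (α = 7): (7−1)(7−4)(7−10)(7−9) = 6·3·(−3)·(−2) = 108 ≡ 4, so v_3 = 4^{−1} = 10 (mod 13).
  i = 4 (α = 10): (10−1)(10−4)(10−7)(10−9) = 9·6·3·1 = 162 ≡ 6, so v_4 = 6^{−1} = 11 (mod 13).
  i = 5 (α = 9): (9−1)(9−4)(9−7)(9−10) = 8·5·2·(−1) = −80 ≡ 11, so v_5 = 11^{−1} = 6 (mod 13).
  v = [3, 9, 10, 11, 6].
Step 2: syndromes of r = [2, 6, 10, 1, 6] (all sums mod 13).
  S_0 = Σ v_i r_i = 3·2 + 9·6 + 10·10 + 11·1 + 6·6 = 207 ≡ 12.
  S_1 = Σ v_i α_i r_i = 3·1·2 + 9·4·6 + 10·7·10 + 11·10·1 + 6·9·6 = 1356 ≡ 4.
  α_i^2 mod 13 = [1, 3, 10, 9, 3].
  S_2 = Σ v_i α_i^2 r_i = 3·1·2 + 9·3·6 + 10·10·10 + 11·9·1 + 6·3·6 = 1375 ≡ 10.
  S = (12, 4, 10) ≠ 0, so r is not a codeword (an error is present).
Step 3: locate the error. For a single error e at position i, S_ℓ = v_i·e·α_i^ℓ, so α_err = S_1/S_0.
  S_0^{−1} = 12^{−1} = 12 (mod 13), so α_err = 4·12 = 48 ≡ 9 = α_5. Error position i = 5.
  Consistency check: S_2/S_1 = 10·10 = 100 ≡ 9 = α_err ✓ (single-error assumption holds).
Step 4: error magnitude e = S_0/v_5 = S_0·∏_{j≠5}(α_5 − α_j) = 12·11 = 132 ≡ 2 (mod 13).
Step 5: correct position 5: c_5 = r_5 − e = 6 − 2 ≡ 4 (mod 13). Hence c = [2, 6, 10, 1, 4].
  Check: interpolating c through the α_i gives m(x) = 5 + 10·x (degree < 2) with m(α_i) = c_i for every i, so c is indeed a codeword.


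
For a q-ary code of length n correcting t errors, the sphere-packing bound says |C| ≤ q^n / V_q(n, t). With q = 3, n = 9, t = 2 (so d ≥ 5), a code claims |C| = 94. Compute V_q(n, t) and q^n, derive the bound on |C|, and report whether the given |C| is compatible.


V_q(n, t) = 163, q^n = 19683, Hamming bound = 120, |C| = 94 ≤ bound (satisfied).

Step 1: Compute V_q(n, t) = Σ_{j=0}^2 C(n, j) (q−1)^j.
  j = 0: C(9,0)·(2)^0 = 1·1 = 1.
  j = 1: C(9,1)·(2)^1 = 9·2 = 18.
  j = 2: C(9,2)·(2)^2 = 36·4 = 144.
  V_q(n, t) = 1 + 18 + 144 = 163.
Step 2: q^n = 3^9 = 19683.
Step 3: Hamming bound ⌊q^n / V_q(n,t)⌋ = ⌊19683/163⌋ = 120.
Step 4: Compare |C| = 94 to 120: satisfied.
The claimed |C| lies below the Hamming bound.


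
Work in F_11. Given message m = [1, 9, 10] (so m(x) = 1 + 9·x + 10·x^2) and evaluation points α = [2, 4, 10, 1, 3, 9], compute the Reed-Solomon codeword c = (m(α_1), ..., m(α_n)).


c = [4, 10, 2, 9, 8, 1]

Message polynomial: m(x) = 1 + 9·x + 10·x^2 (mod 11).
For each evaluation point α_i, compute m(α_i) mod 11:
  α_1 = 2: Horner steps 10 → 7 → 4, so m(2) = 4.
  α_2 = 4: Horner steps 10 → 5 → 10, so m(4) = 10.
  α_3 = 10: Horner steps 10 → 10 → 2, so m(10) = 2.
  α_4 = 1: Horner steps 10 → 8 → 9, so m(1) = 9.
  α_5 = 3: Horner steps 10 → 6 → 8, so m(3) = 8.
  α_6 = 9: Horner steps 10 → 0 → 1, so m(9) = 1.
Codeword c = [4, 10, 2, 9, 8, 1] ∈ F_11^6.


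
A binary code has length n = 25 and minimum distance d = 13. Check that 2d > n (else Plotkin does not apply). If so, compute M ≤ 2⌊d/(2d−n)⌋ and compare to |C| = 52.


Plotkin bound M ≤ 26; given |C| = 52 > bound (violated).

Check applicability: 2d = 26, n = 25.
2d − n = 1 > 0, so Plotkin applies.
Compute d/(2d−n) = 13/1 ≈ 13.0000.
⌊d/(2d−n)⌋ = 13.
Plotkin bound: M ≤ 2·13 = 26.
Given |C| = 52, check: VIOLATED.
This |C| is above the Plotkin bound, so no binary code with n = 25, d = 13 and 52 codewords exists.


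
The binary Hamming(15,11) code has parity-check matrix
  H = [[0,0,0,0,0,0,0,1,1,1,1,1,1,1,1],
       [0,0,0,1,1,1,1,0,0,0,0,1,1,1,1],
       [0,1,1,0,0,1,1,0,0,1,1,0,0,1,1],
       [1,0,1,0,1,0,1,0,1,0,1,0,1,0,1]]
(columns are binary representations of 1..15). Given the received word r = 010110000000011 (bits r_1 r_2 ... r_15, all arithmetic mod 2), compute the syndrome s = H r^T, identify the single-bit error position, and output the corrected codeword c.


s = (0, 0, 1, 0)^T, error position = 2, corrected codeword c = 000110000000011

Compute s = H r^T mod 2 one row at a time:
  s_1 = 0 + 0 + 0 + 0 + 0 + 0 + 1 + 1 = 2 ≡ 0 (mod 2).
  s_2 = 1 + 1 + 0 + 0 + 0 + 0 + 1 + 1 = 4 ≡ 0 (mod 2).
  s_3 = 1 + 0 + 0 + 0 + 0 + 0 + 1 + 1 = 3 ≡ 1 (mod 2).
  s_4 = 0 + 0 + 1 + 0 + 0 + 0 + 0 + 1 = 2 ≡ 0 (mod 2).
s = (0, 0, 1, 0)^T — this equals column 2 of H (binary 0010), so error is at position 2.
Correct: flip bit 2 of r = 010110000000011 to get c = 000110000000011.


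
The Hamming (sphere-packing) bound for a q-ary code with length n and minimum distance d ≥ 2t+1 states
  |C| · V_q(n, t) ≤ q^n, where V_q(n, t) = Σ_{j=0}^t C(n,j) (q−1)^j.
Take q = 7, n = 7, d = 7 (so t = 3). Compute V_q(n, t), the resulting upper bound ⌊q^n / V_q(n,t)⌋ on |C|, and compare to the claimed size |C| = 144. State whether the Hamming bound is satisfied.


V_q(n, t) = 8359, q^n = 823543, Hamming bound = 98, |C| = 144 > bound (violated).

Step 1: Compute V_q(n, t) = Σ_{j=0}^3 C(n, j) (q−1)^j.
  j = 0: C(7,0)·(6)^0 = 1·1 = 1.
  j = 1: C(7,1)·(6)^1 = 7·6 = 42.
  j = 2: C(7,2)·(6)^2 = 21·36 = 756.
  j = 3: C(7,3)·(6)^3 = 35·216 = 7560.
  V_q(n, t) = 1 + 42 + 756 + 7560 = 8359.
Step 2: q^n = 7^7 = 823543.
Step 3: Hamming bound ⌊q^n / V_q(n,t)⌋ = ⌊823543/8359⌋ = 98.
Step 4: Compare |C| = 144 to 98: violated.
The claimed |C| lies above the Hamming bound, so no 7-ary code of length 7 with d ≥ 7 can have 144 codewords.


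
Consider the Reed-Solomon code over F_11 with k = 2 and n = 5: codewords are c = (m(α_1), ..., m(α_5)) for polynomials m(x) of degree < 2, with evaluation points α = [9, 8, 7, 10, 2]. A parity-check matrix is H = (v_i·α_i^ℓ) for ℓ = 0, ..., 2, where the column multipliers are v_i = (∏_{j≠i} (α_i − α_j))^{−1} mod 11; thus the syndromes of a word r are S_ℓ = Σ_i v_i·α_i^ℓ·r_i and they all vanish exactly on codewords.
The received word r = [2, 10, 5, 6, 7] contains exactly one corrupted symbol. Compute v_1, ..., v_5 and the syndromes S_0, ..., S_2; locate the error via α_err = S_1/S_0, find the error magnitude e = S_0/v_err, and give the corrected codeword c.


S = (1, 8, 9), error at position 2, error magnitude e = 1, c = [2, 9, 5, 6, 7].

Step 1: column multipliers v_i = (∏_{j≠i}(α_i − α_j))^{−1} mod 11.
  i = 1 (α = 9): (9−8)(9−7)(9−10)(9−2) = 1·2·(−1)·7 = −14 ≡ 8, so v_1 = 8^{−1} = 7 (mod 11).
  i = 2 (α = 8): (8−9)(8−7)(8−10)(8−2) = (−1)·1·(−2)·6 = 12 ≡ 1, so v_2 = 1^{−1} = 1 (mod 11).
  i = 3 (α = 7): (7−9)(7−8)(7−10)(7−2) = (−2)·(−1)·(−3)·5 = −30 ≡ 3, so v_3 = 3^{−1} = 4 (mod 11).
  i = 4 (α = 10): (10−9)(10−8)(10−7)(10−2) = 1·2·3·8 = 48 ≡ 4, so v_4 = 4^{−1} = 3 (mod 11).
  i = 5 (α = 2): (2−9)(2−8)(2−7)(2−10) = (−7)·(−6)·(−5)·(−8) = 1680 ≡ 8, so v_5 = 8^{−1} = 7 (mod 11).
  v = [7, 1, 4, 3, 7].
Step 2: syndromes of r = [2, 10, 5, 6, 7] (all sums mod 11).
  S_0 = Σ v_i r_i = 7·2 + 1·10 + 4·5 + 3·6 + 7·7 = 111 ≡ 1.
  S_1 = Σ v_i α_i r_i = 7·9·2 + 1·8·10 + 4·7·5 + 3·10·6 + 7·2·7 = 624 ≡ 8.
  α_i^2 mod 11 = [4, 9, 5, 1, 4].
  S_2 = Σ v_i α_i^2 r_i = 7·4·2 + 1·9·10 + 4·5·5 + 3·1·6 + 7·4·7 = 460 ≡ 9.
  S = (1, 8, 9) ≠ 0, so r is not a codeword (an error is present).
Step 3: locate the error. For a single error e at position i, S_ℓ = v_i·e·α_i^ℓ, so α_err = S_1/S_0.
  S_0^{−1} = 1^{−1} = 1 (mod 11), so α_err = 8·1 = 8 ≡ 8 = α_2. Error position i = 2.
  Consistency check: S_2/S_1 = 9·7 = 63 ≡ 8 = α_err ✓ (single-error assumption holds).
Step 4: error magnitude e = S_0/v_2 = S_0·∏_{j≠2}(α_2 − α_j) = 1·1 = 1 ≡ 1 (mod 11).
Step 5: correct position 2: c_2 = r_2 − e = 10 − 1 ≡ 9 (mod 11). Hence c = [2, 9, 5, 6, 7].
  Check: interpolating c through the α_i gives m(x) = 10 + 4·x (degree < 2) with m(α_i) = c_i for every i, so c is indeed a codeword.


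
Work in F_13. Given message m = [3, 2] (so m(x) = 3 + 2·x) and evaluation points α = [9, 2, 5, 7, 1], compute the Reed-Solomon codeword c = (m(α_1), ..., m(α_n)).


c = [8, 7, 0, 4, 5]

Message polynomial: m(x) = 3 + 2·x (mod 13).
For each evaluation point α_i, compute m(α_i) mod 13:
  α_1 = 9: Horner steps 2 → 8, so m(9) = 8.
  α_2 = 2: Horner steps 2 → 7, so m(2) = 7.
  α_3 = 5: Horner steps 2 → 0, so m(5) = 0.
  α_4 = 7: Horner steps 2 → 4, so m(7) = 4.
  α_5 = 1: Horner steps 2 → 5, so m(1) = 5.
Codeword c = [8, 7, 0, 4, 5] ∈ F_13^5.


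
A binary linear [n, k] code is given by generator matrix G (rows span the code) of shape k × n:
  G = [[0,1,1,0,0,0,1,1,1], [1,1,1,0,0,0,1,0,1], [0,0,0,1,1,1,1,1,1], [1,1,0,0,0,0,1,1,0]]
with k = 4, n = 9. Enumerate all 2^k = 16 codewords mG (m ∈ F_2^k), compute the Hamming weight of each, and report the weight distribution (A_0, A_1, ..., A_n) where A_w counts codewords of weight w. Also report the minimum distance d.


Weight distribution: A_0 = 1, A_2 = 2, A_3 = 2, A_4 = 1, A_5 = 4, A_6 = 4, A_7 = 2. Minimum distance d = 2.

Enumerate all 2^4 = 16 messages m ∈ F_2^4.
For each, compute codeword c = mG in F_2^9, then tally its weight.
  m = 0000 → c = 000000000, weight = 0.
  m = 1000 → c = 011000111, weight = 5.
  m = 0100 → c = 111000101, weight = 5.
  m = 1100 → c = 100000010, weight = 2.
  m = 0010 → c = 000111111, weight = 6.
  m = 1010 → c = 011111000, weight = 5.
  m = 0110 → c = 111111010, weight = 7.
  m = 1110 → c = 100111101, weight = 6.
  m = 0001 → c = 110000110, weight = 4.
  m = 1001 → c = 101000001, weight = 3.
  m = 0101 → c = 001000011, weight = 3.
  m = 1101 → c = 010000100, weight = 2.
  m = 0011 → c = 110111001, weight = 6.
  m = 1011 → c = 101111110, weight = 7.
  m = 0111 → c = 001111100, weight = 5.
  m = 1111 → c = 010111011, weight = 6.
Tally weights:
  weight 0: 1 codewords.
  weight 2: 2 codewords.
  weight 3: 2 codewords.
  weight 4: 1 codewords.
  weight 5: 4 codewords.
  weight 6: 4 codewords.
  weight 7: 2 codewords.
Minimum distance d = smallest w > 0 with A_w > 0 = 2.
Sanity: Σ A_w = 16 = 2^4 = 16 ✓.


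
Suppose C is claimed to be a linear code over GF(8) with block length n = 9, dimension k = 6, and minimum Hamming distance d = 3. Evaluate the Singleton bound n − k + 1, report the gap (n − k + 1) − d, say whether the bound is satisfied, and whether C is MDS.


Singleton RHS = n − k + 1 = 4, slack = 1, bound satisfied, not MDS.

Singleton bound: d ≤ n − k + 1.
Here n = 9, k = 6, so n − k + 1 = 4.
Given d = 3, check d ≤ 4: YES.
Slack = (n − k + 1) − d = 1.
The code is NOT MDS (slack = 1 > 0).
Description: the claimed parameters are [9, 6, 3]_8; such a code would be non-MDS.


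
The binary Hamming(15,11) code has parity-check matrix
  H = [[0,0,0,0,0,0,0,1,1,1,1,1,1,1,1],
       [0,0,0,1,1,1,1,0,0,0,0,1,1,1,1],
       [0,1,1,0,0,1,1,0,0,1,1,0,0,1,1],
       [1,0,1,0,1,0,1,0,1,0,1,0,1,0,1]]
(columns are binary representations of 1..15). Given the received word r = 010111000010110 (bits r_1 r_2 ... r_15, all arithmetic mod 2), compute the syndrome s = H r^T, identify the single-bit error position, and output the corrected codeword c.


s = (1, 1, 0, 1)^T, error position = 13, corrected codeword c = 010111000010010

Compute s = H r^T mod 2 one row at a time:
  s_1 = 0 + 0 + 0 + 1 + 0 + 1 + 1 + 0 = 3 ≡ 1 (mod 2).
  s_2 = 1 + 1 + 1 + 0 + 0 + 1 + 1 + 0 = 5 ≡ 1 (mod 2).
  s_3 = 1 + 0 + 1 + 0 + 0 + 1 + 1 + 0 = 4 ≡ 0 (mod 2).
  s_4 = 0 + 0 + 1 + 0 + 0 + 1 + 1 + 0 = 3 ≡ 1 (mod 2).
s = (1, 1, 0, 1)^T — this equals column 13 of H (binary 1101), so error is at position 13.
Correct: flip bit 13 of r = 010111000010110 to get c = 010111000010010.


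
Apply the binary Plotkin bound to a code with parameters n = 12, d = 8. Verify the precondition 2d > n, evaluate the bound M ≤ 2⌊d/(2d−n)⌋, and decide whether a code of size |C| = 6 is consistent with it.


Plotkin bound M ≤ 4; given |C| = 6 > bound (violated).

Check applicability: 2d = 16, n = 12.
2d − n = 4 > 0, so Plotkin applies.
Compute d/(2d−n) = 8/4 ≈ 2.0000.
⌊d/(2d−n)⌋ = 2.
Plotkin bound: M ≤ 2·2 = 4.
Given |C| = 6, check: VIOLATED.
This |C| is above the Plotkin bound, so no binary code with n = 12, d = 8 and 6 codewords exists.


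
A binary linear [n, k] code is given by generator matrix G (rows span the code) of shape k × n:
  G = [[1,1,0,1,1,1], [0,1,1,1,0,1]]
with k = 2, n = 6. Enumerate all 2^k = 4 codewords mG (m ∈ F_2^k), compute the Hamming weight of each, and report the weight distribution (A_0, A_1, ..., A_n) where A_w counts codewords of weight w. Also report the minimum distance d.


Weight distribution: A_0 = 1, A_3 = 1, A_4 = 1, A_5 = 1. Minimum distance d = 3.

Enumerate all 2^2 = 4 messages m ∈ F_2^2.
For each, compute codeword c = mG in F_2^6, then tally its weight.
  m = 00 → c = 000000, weight = 0.
  m = 10 → c = 110111, weight = 5.
  m = 01 → c = 011101, weight = 4.
  m = 11 → c = 101010, weight = 3.
Tally weights:
  weight 0: 1 codewords.
  weight 3: 1 codewords.
  weight 4: 1 codewords.
  weight 5: 1 codewords.
Minimum distance d = smallest w > 0 with A_w > 0 = 3.
Sanity: Σ A_w = 4 = 2^2 = 4 ✓.


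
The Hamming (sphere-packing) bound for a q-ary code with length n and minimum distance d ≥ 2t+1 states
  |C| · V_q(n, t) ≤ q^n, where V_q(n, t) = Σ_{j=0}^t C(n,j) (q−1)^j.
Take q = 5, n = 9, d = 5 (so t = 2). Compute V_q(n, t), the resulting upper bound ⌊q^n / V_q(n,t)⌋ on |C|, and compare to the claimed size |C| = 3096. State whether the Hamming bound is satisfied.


V_q(n, t) = 613, q^n = 1953125, Hamming bound = 3186, |C| = 3096 ≤ bound (satisfied).

Step 1: Compute V_q(n, t) = Σ_{j=0}^2 C(n, j) (q−1)^j.
  j = 0: C(9,0)·(4)^0 = 1·1 = 1.
  j = 1: C(9,1)·(4)^1 = 9·4 = 36.
  j = 2: C(9,2)·(4)^2 = 36·16 = 576.
  V_q(n, t) = 1 + 36 + 576 = 613.
Step 2: q^n = 5^9 = 1953125.
Step 3: Hamming bound ⌊q^n / V_q(n,t)⌋ = ⌊1953125/613⌋ = 3186.
Step 4: Compare |C| = 3096 to 3186: satisfied.
The claimed |C| lies below the Hamming bound.


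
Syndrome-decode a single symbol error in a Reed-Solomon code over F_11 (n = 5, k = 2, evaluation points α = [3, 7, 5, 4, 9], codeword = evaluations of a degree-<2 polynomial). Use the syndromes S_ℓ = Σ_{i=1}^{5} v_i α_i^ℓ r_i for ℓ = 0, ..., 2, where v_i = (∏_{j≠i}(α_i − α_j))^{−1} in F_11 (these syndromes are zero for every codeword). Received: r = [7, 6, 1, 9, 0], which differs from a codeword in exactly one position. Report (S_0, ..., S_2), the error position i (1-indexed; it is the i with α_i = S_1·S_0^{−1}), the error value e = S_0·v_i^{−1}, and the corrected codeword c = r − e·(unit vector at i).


S = (7, 6, 2), error at position 4, error magnitude e = 5, c = [7, 6, 1, 4, 0].

Step 1: column multipliers v_i = (∏_{j≠i}(α_i − α_j))^{−1} mod 11.
  i = 1 (α = 3): (3−7)(3−5)(3−4)(3−9) = (−4)·(−2)·(−1)·(−6) = 48 ≡ 4, so v_1 = 4^{−1} = 3 (mod 11).
  i = 2 (α = 7): (7−3)(7−5)(7−4)(7−9) = 4·2·3·(−2) = −48 ≡ 7, so v_2 = 7^{−1} = 8 (mod 11).
  i = 3 (α = 5): (5−3)(5−7)(5−4)(5−9) = 2·(−2)·1·(−4) = 16 ≡ 5, so v_3 = 5^{−1} = 9 (mod 11).
  i = 4 (α = 4): (4−3)(4−7)(4−5)(4−9) = 1·(−3)·(−1)·(−5) = −15 ≡ 7, so v_4 = 7^{−1} = 8 (mod 11).
  i = 5 (α = 9): (9−3)(9−7)(9−5)(9−4) = 6·2·4·5 = 240 ≡ 9, so v_5 = 9^{−1} = 5 (mod 11).
  v = [3, 8, 9, 8, 5].
Step 2: syndromes of r = [7, 6, 1, 9, 0] (all sums mod 11).
  S_0 = Σ v_i r_i = 3·7 + 8·6 + 9·1 + 8·9 + 5·0 = 150 ≡ 7.
  S_1 = Σ v_i α_i r_i = 3·3·7 + 8·7·6 + 9·5·1 + 8·4·9 + 5·9·0 = 732 ≡ 6.
  α_i^2 mod 11 = [9, 5, 3, 5, 4].
  S_2 = Σ v_i α_i^2 r_i = 3·9·7 + 8·5·6 + 9·3·1 + 8·5·9 + 5·4·0 = 816 ≡ 2.
  S = (7, 6, 2) ≠ 0, so r is not a codeword (an error is present).
Step 3: locate the error. For a single error e at position i, S_ℓ = v_i·e·α_i^ℓ, so α_err = S_1/S_0.
  S_0^{−1} = 7^{−1} = 8 (mod 11), so α_err = 6·8 = 48 ≡ 4 = α_4. Error position i = 4.
  Consistency check: S_2/S_1 = 2·2 = 4 ≡ 4 = α_err ✓ (single-error assumption holds).
Step 4: error magnitude e = S_0/v_4 = S_0·∏_{j≠4}(α_4 − α_j) = 7·7 = 49 ≡ 5 (mod 11).
Step 5: correct position 4: c_4 = r_4 − e = 9 − 5 ≡ 4 (mod 11). Hence c = [7, 6, 1, 4, 0].
  Check: interpolating c through the α_i gives m(x) = 5 + 8·x (degree < 2) with m(α_i) = c_i for every i, so c is indeed a codeword.


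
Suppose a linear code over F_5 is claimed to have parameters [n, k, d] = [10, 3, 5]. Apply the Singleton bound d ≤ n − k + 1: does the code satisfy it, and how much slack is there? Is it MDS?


Singleton RHS = n − k + 1 = 8, slack = 3, bound satisfied, not MDS.

Singleton bound: d ≤ n − k + 1.
Here n = 10, k = 3, so n − k + 1 = 8.
Given d = 5, check d ≤ 8: YES.
Slack = (n − k + 1) − d = 3.
The code is NOT MDS (slack = 3 > 0).
Description: the claimed parameters are [10, 3, 5]_5; such a code would be non-MDS.


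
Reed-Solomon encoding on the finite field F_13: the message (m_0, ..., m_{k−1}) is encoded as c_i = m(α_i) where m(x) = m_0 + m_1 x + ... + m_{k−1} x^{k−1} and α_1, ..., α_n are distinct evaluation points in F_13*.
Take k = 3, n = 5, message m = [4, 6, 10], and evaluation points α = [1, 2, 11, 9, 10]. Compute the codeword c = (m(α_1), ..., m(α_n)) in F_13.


c = [7, 4, 6, 10, 11]

Message polynomial: m(x) = 4 + 6·x + 10·x^2 (mod 13).
For each evaluation point α_i, compute m(α_i) mod 13:
  α_1 = 1: Horner steps 10 → 3 → 7, so m(1) = 7.
  α_2 = 2: Horner steps 10 → 0 → 4, so m(2) = 4.
  α_3 = 11: Horner steps 10 → 12 → 6, so m(11) = 6.
  α_4 = 9: Horner steps 10 → 5 → 10, so m(9) = 10.
  α_5 = 10: Horner steps 10 → 2 → 11, so m(10) = 11.
Codeword c = [7, 4, 6, 10, 11] ∈ F_13^5.
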